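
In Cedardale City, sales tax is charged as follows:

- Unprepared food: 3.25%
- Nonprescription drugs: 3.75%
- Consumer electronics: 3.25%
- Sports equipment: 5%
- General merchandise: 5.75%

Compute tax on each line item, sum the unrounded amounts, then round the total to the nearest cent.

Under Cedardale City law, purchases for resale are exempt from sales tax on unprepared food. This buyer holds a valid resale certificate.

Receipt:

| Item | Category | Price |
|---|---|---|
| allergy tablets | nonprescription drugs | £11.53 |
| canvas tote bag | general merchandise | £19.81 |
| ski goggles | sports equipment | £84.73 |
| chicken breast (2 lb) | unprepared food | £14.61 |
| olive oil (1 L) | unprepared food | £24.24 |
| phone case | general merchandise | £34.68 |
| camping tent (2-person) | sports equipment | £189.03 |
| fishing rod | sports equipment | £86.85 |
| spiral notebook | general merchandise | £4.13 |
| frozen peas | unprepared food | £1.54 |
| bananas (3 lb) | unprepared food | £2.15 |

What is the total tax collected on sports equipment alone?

£18.03

Ski goggles £84.73: sports equipment → 5% → £4.2365
Camping tent (2-person) £189.03: sports equipment → 5% → £9.4515
Fishing rod £86.85: sports equipment → 5% → £4.3425
Tax on sports equipment: unrounded sum = £18.0305 → £18.03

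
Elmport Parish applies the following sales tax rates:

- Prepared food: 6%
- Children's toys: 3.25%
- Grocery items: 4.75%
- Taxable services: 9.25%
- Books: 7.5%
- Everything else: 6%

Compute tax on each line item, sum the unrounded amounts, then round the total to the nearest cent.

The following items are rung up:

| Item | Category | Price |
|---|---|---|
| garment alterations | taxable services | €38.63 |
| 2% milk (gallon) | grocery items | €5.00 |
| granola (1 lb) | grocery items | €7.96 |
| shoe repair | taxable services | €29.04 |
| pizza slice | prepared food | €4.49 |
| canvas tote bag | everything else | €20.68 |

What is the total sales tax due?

Garment alterations €38.63: taxable services → 9.25% → €3.573275
2% milk (gallon) €5.00: grocery items → 4.75% → €0.2375
Granola (1 lb) €7.96: grocery items → 4.75% → €0.3781
Shoe repair €29.04: taxable services → 9.25% → €2.6862
Pizza slice €4.49: prepared food → 6% → €0.2694
Canvas tote bag €20.68: everything else → 6% → €1.2408
Unrounded tax sum = €8.385275 → €8.39

€8.39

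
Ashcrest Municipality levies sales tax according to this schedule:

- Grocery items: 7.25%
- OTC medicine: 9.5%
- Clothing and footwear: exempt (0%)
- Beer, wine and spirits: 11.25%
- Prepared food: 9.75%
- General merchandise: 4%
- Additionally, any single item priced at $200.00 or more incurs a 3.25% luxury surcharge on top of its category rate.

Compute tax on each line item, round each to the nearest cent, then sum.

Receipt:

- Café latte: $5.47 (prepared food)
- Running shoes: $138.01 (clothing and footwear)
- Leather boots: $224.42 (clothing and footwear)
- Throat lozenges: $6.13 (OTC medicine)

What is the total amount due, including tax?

$382.43

Café latte $5.47: prepared food → 9.75% → $0.53
Running shoes $138.01: clothing and footwear → 0% → $0.00
Leather boots $224.42: clothing and footwear → 0% + 3.25% surcharge = 3.25% → $7.29
Throat lozenges $6.13: OTC medicine → 9.5% → $0.58
Subtotal = $374.03; tax = $8.40; total due = $382.43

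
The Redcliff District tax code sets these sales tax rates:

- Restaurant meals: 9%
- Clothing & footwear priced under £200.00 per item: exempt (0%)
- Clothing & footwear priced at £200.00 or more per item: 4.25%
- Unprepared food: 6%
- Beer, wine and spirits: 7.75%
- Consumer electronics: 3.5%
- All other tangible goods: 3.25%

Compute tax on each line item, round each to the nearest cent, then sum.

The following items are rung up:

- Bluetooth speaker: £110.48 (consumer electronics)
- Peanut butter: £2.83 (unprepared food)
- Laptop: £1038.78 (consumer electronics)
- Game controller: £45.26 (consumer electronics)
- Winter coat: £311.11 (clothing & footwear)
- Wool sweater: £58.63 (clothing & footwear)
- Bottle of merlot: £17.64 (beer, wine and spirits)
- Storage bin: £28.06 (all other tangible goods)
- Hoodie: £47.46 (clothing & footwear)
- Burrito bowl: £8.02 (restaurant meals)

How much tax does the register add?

£58.20

Bluetooth speaker £110.48: consumer electronics → 3.5% → £3.87
Peanut butter £2.83: unprepared food → 6% → £0.17
Laptop £1038.78: consumer electronics → 3.5% → £36.36
Game controller £45.26: consumer electronics → 3.5% → £1.58
Winter coat £311.11: clothing & footwear, £200.00 or more → 4.25% → £13.22
Wool sweater £58.63: clothing & footwear, under £200.00 → 0% → £0.00
Bottle of merlot £17.64: beer, wine and spirits → 7.75% → £1.37
Storage bin £28.06: all other tangible goods → 3.25% → £0.91
Hoodie £47.46: clothing & footwear, under £200.00 → 0% → £0.00
Burrito bowl £8.02: restaurant meals → 9% → £0.72
Total tax = £3.87 + £0.17 + £36.36 + £1.58 + £13.22 + £1.37 + £0.91 + £0.72 = £58.20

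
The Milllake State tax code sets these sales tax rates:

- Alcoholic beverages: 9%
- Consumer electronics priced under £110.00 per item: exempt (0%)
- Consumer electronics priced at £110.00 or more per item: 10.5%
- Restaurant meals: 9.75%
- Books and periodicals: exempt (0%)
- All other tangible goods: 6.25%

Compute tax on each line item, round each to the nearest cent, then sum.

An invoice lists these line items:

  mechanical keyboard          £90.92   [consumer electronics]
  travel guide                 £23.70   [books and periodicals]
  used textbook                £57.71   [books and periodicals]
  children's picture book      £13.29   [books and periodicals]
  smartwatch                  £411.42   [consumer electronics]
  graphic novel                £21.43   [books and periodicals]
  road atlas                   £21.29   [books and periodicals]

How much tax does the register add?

Mechanical keyboard £90.92: consumer electronics, under £110.00 → 0% → £0.00
Travel guide £23.70: books and periodicals → 0% → £0.00
Used textbook £57.71: books and periodicals → 0% → £0.00
Children's picture book £13.29: books and periodicals → 0% → £0.00
Smartwatch £411.42: consumer electronics, £110.00 or more → 10.5% → £43.20
Graphic novel £21.43: books and periodicals → 0% → £0.00
Road atlas £21.29: books and periodicals → 0% → £0.00
Total tax = £43.20

£43.20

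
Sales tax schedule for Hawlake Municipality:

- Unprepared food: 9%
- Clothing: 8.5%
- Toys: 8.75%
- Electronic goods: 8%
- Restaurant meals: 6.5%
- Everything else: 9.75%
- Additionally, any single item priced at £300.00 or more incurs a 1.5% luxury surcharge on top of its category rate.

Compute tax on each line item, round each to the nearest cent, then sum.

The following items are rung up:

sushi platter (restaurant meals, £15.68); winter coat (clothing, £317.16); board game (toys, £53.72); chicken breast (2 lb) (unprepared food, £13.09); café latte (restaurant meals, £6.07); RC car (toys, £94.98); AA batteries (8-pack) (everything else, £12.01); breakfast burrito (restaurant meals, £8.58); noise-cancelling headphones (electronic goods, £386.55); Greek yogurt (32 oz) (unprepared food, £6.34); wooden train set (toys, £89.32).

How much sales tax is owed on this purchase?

Sushi platter £15.68: restaurant meals → 6.5% → £1.02
Winter coat £317.16: clothing → 8.5% + 1.5% surcharge = 10% → £31.72
Board game £53.72: toys → 8.75% → £4.70
Chicken breast (2 lb) £13.09: unprepared food → 9% → £1.18
Café latte £6.07: restaurant meals → 6.5% → £0.39
RC car £94.98: toys → 8.75% → £8.31
AA batteries (8-pack) £12.01: everything else → 9.75% → £1.17
Breakfast burrito £8.58: restaurant meals → 6.5% → £0.56
Noise-cancelling headphones £386.55: electronic goods → 8% + 1.5% surcharge = 9.5% → £36.72
Greek yogurt (32 oz) £6.34: unprepared food → 9% → £0.57
Wooden train set £89.32: toys → 8.75% → £7.82
Total tax = £1.02 + £31.72 + £4.70 + £1.18 + £0.39 + £8.31 + £1.17 + £0.56 + £36.72 + £0.57 + £7.82 = £94.16

£94.16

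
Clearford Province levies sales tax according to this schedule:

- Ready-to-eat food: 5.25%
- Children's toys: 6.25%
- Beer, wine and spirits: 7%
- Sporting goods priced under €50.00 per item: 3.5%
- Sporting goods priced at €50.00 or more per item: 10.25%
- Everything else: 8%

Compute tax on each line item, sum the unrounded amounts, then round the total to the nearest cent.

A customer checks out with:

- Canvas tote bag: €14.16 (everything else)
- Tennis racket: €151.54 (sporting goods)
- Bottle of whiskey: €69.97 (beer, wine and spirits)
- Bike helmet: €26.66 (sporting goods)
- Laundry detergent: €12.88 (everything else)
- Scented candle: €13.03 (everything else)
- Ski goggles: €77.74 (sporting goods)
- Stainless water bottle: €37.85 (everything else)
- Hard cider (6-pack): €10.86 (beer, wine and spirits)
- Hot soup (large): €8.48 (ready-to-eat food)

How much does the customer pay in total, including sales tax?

Canvas tote bag €14.16: everything else → 8% → €1.1328
Tennis racket €151.54: sporting goods, €50.00 or more → 10.25% → €15.53285
Bottle of whiskey €69.97: beer, wine and spirits → 7% → €4.8979
Bike helmet €26.66: sporting goods, under €50.00 → 3.5% → €0.9331
Laundry detergent €12.88: everything else → 8% → €1.0304
Scented candle €13.03: everything else → 8% → €1.0424
Ski goggles €77.74: sporting goods, €50.00 or more → 10.25% → €7.96835
Stainless water bottle €37.85: everything else → 8% → €3.028
Hard cider (6-pack) €10.86: beer, wine and spirits → 7% → €0.7602
Hot soup (large) €8.48: ready-to-eat food → 5.25% → €0.4452
Subtotal = €423.17; unrounded tax = €36.7712 → €36.77; total due = €459.94

€459.94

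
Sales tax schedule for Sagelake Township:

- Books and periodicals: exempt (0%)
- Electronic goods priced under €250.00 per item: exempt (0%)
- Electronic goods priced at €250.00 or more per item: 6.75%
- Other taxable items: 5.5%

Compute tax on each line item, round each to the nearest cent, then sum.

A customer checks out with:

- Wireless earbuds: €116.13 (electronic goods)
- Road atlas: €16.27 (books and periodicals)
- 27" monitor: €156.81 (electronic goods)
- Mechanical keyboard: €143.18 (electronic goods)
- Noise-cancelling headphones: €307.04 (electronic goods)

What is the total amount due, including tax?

€760.16

Wireless earbuds €116.13: electronic goods, under €250.00 → 0% → €0.00
Road atlas €16.27: books and periodicals → 0% → €0.00
27" monitor €156.81: electronic goods, under €250.00 → 0% → €0.00
Mechanical keyboard €143.18: electronic goods, under €250.00 → 0% → €0.00
Noise-cancelling headphones €307.04: electronic goods, €250.00 or more → 6.75% → €20.73
Subtotal = €739.43; tax = €20.73; total due = €760.16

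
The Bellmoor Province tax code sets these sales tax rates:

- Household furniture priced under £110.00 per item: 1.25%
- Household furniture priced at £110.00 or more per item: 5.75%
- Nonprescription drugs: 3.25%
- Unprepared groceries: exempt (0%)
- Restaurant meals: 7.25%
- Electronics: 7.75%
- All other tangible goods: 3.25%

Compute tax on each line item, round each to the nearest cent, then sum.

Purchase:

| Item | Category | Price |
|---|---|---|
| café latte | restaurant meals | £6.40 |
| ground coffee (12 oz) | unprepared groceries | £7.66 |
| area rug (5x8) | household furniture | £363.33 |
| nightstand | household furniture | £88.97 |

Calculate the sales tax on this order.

£22.46

Café latte £6.40: restaurant meals → 7.25% → £0.46
Ground coffee (12 oz) £7.66: unprepared groceries → 0% → £0.00
Area rug (5x8) £363.33: household furniture, £110.00 or more → 5.75% → £20.89
Nightstand £88.97: household furniture, under £110.00 → 1.25% → £1.11
Total tax = £0.46 + £20.89 + £1.11 = £22.46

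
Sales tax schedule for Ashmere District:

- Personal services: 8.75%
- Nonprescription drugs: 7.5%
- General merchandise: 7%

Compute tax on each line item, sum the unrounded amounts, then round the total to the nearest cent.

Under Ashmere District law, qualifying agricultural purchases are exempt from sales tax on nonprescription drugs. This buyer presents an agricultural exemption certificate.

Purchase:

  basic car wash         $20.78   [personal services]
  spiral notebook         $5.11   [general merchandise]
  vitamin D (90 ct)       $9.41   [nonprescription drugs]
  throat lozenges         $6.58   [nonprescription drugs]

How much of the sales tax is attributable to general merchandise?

$0.36

Spiral notebook $5.11: general merchandise → 7% → $0.3577
Tax on general merchandise: unrounded sum = $0.3577 → $0.36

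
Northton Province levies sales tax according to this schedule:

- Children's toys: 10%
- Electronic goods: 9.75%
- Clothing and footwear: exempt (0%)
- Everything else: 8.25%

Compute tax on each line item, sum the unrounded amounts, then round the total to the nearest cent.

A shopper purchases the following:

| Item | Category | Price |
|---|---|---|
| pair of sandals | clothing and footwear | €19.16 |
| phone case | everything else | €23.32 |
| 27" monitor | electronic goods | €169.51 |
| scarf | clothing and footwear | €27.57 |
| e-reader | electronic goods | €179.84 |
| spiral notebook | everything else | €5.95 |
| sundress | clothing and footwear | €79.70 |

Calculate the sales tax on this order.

Pair of sandals €19.16: clothing and footwear → 0% → €0.00
Phone case €23.32: everything else → 8.25% → €1.9239
27" monitor €169.51: electronic goods → 9.75% → €16.527225
Scarf €27.57: clothing and footwear → 0% → €0.00
E-reader €179.84: electronic goods → 9.75% → €17.5344
Spiral notebook €5.95: everything else → 8.25% → €0.490875
Sundress €79.70: clothing and footwear → 0% → €0.00
Unrounded tax sum = €36.4764 → €36.48

€36.48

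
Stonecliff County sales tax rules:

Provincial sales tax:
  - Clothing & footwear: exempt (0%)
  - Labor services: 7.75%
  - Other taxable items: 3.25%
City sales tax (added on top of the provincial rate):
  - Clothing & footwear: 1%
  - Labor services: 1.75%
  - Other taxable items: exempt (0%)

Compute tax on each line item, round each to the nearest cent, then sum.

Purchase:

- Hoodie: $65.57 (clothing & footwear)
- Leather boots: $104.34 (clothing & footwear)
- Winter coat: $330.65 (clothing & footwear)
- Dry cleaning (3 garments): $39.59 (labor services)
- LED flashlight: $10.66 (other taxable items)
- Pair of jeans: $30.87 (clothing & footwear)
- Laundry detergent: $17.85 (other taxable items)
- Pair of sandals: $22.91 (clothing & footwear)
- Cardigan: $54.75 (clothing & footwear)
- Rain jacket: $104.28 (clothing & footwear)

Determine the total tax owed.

Hoodie $65.57: clothing & footwear → 0% + 1% city = 1% → $0.66
Leather boots $104.34: clothing & footwear → 0% + 1% city = 1% → $1.04
Winter coat $330.65: clothing & footwear → 0% + 1% city = 1% → $3.31
Dry cleaning (3 garments) $39.59: labor services → 7.75% + 1.75% city = 9.5% → $3.76
LED flashlight $10.66: other taxable items → 3.25% + 0% city = 3.25% → $0.35
Pair of jeans $30.87: clothing & footwear → 0% + 1% city = 1% → $0.31
Laundry detergent $17.85: other taxable items → 3.25% + 0% city = 3.25% → $0.58
Pair of sandals $22.91: clothing & footwear → 0% + 1% city = 1% → $0.23
Cardigan $54.75: clothing & footwear → 0% + 1% city = 1% → $0.55
Rain jacket $104.28: clothing & footwear → 0% + 1% city = 1% → $1.04
Total tax = $0.66 + $1.04 + $3.31 + $3.76 + $0.35 + $0.31 + $0.58 + $0.23 + $0.55 + $1.04 = $11.83

$11.83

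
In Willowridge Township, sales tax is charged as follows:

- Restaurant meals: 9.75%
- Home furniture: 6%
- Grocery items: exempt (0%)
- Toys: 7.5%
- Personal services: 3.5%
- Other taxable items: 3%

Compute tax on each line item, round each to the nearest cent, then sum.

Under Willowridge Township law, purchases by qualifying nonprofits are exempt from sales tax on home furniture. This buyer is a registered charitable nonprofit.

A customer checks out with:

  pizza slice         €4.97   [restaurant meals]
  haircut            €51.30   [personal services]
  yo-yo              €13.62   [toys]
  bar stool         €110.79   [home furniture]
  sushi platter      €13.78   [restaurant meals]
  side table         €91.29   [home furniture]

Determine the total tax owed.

Pizza slice €4.97: restaurant meals → 9.75% → €0.48
Haircut €51.30: personal services → 3.5% → €1.80
Yo-yo €13.62: toys → 7.5% → €1.02
Bar stool €110.79: home furniture, buyer-exempt → 0% → €0.00
Sushi platter €13.78: restaurant meals → 9.75% → €1.34
Side table €91.29: home furniture, buyer-exempt → 0% → €0.00
Total tax = €0.48 + €1.80 + €1.02 + €1.34 = €4.64

€4.64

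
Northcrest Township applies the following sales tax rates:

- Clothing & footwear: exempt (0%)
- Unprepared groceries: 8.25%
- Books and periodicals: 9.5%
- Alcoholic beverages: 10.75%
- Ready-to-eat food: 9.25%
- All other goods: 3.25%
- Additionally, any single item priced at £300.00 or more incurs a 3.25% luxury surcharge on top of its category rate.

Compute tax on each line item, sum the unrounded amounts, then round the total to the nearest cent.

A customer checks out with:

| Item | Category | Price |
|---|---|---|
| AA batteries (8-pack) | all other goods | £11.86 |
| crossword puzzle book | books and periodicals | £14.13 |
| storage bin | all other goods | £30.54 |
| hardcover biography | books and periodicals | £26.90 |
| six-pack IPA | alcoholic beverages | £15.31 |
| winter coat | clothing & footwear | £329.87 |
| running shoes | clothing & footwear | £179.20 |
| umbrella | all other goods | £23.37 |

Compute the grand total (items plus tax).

£649.58

AA batteries (8-pack) £11.86: all other goods → 3.25% → £0.38545
Crossword puzzle book £14.13: books and periodicals → 9.5% → £1.34235
Storage bin £30.54: all other goods → 3.25% → £0.99255
Hardcover biography £26.90: books and periodicals → 9.5% → £2.5555
Six-pack IPA £15.31: alcoholic beverages → 10.75% → £1.645825
Winter coat £329.87: clothing & footwear → 0% + 3.25% surcharge = 3.25% → £10.720775
Running shoes £179.20: clothing & footwear → 0% → £0.00
Umbrella £23.37: all other goods → 3.25% → £0.759525
Subtotal = £631.18; unrounded tax = £18.401975 → £18.40; total due = £649.58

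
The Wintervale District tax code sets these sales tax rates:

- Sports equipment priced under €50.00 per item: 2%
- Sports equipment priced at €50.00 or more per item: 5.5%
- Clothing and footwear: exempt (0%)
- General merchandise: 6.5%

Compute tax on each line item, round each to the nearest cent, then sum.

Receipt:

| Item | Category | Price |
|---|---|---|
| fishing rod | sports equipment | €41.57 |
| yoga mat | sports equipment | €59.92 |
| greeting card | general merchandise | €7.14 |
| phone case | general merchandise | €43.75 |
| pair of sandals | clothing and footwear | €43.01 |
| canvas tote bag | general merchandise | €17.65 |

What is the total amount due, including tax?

Fishing rod €41.57: sports equipment, under €50.00 → 2% → €0.83
Yoga mat €59.92: sports equipment, €50.00 or more → 5.5% → €3.30
Greeting card €7.14: general merchandise → 6.5% → €0.46
Phone case €43.75: general merchandise → 6.5% → €2.84
Pair of sandals €43.01: clothing and footwear → 0% → €0.00
Canvas tote bag €17.65: general merchandise → 6.5% → €1.15
Subtotal = €213.04; tax = €8.58; total due = €221.62

€221.62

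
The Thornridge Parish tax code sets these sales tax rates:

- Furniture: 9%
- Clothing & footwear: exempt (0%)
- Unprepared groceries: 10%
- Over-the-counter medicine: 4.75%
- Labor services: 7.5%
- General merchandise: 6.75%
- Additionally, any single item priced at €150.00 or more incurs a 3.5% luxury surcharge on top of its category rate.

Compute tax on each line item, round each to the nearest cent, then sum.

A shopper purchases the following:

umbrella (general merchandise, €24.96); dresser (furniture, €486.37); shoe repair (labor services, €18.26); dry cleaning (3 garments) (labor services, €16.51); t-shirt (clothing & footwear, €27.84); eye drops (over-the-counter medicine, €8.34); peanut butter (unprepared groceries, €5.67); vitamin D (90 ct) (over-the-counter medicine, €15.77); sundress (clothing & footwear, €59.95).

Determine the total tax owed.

€66.81

Umbrella €24.96: general merchandise → 6.75% → €1.68
Dresser €486.37: furniture → 9% + 3.5% surcharge = 12.5% → €60.80
Shoe repair €18.26: labor services → 7.5% → €1.37
Dry cleaning (3 garments) €16.51: labor services → 7.5% → €1.24
T-shirt €27.84: clothing & footwear → 0% → €0.00
Eye drops €8.34: over-the-counter medicine → 4.75% → €0.40
Peanut butter €5.67: unprepared groceries → 10% → €0.57
Vitamin D (90 ct) €15.77: over-the-counter medicine → 4.75% → €0.75
Sundress €59.95: clothing & footwear → 0% → €0.00
Total tax = €1.68 + €60.80 + €1.37 + €1.24 + €0.40 + €0.57 + €0.75 = €66.81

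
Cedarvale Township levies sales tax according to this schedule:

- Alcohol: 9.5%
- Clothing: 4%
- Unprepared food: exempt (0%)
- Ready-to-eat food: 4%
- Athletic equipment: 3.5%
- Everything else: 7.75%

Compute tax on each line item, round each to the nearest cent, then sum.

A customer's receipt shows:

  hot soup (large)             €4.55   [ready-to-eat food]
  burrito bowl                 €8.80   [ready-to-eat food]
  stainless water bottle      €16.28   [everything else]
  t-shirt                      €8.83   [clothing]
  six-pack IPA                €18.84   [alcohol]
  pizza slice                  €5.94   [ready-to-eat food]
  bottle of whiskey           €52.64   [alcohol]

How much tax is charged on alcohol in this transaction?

€6.79

Six-pack IPA €18.84: alcohol → 9.5% → €1.79
Bottle of whiskey €52.64: alcohol → 9.5% → €5.00
Tax on alcohol = €1.79 + €5.00 = €6.79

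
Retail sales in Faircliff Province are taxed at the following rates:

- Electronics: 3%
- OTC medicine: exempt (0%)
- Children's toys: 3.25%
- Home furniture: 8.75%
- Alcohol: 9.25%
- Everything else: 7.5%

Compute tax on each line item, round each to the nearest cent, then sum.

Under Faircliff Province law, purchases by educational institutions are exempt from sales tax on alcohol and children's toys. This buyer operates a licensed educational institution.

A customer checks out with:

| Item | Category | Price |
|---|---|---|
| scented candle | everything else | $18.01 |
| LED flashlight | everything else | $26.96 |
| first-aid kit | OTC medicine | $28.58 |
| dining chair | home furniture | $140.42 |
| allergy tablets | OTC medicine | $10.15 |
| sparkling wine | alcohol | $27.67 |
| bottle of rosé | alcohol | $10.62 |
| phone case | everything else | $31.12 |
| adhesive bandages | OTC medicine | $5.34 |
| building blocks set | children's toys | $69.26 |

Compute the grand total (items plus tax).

$386.12

Scented candle $18.01: everything else → 7.5% → $1.35
LED flashlight $26.96: everything else → 7.5% → $2.02
First-aid kit $28.58: OTC medicine → 0% → $0.00
Dining chair $140.42: home furniture → 8.75% → $12.29
Allergy tablets $10.15: OTC medicine → 0% → $0.00
Sparkling wine $27.67: alcohol, buyer-exempt → 0% → $0.00
Bottle of rosé $10.62: alcohol, buyer-exempt → 0% → $0.00
Phone case $31.12: everything else → 7.5% → $2.33
Adhesive bandages $5.34: OTC medicine → 0% → $0.00
Building blocks set $69.26: children's toys, buyer-exempt → 0% → $0.00
Subtotal = $368.13; tax = $17.99; total due = $386.12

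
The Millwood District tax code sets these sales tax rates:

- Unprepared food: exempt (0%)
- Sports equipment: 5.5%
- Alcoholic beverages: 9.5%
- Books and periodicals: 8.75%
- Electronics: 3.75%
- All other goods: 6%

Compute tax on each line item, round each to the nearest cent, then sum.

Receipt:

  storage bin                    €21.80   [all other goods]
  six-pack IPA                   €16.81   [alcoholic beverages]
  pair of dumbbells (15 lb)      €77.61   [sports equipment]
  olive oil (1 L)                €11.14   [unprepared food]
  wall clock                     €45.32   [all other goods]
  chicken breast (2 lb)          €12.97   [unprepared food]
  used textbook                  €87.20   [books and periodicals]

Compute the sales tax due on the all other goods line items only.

€4.03

Storage bin €21.80: all other goods → 6% → €1.31
Wall clock €45.32: all other goods → 6% → €2.72
Tax on all other goods = €1.31 + €2.72 = €4.03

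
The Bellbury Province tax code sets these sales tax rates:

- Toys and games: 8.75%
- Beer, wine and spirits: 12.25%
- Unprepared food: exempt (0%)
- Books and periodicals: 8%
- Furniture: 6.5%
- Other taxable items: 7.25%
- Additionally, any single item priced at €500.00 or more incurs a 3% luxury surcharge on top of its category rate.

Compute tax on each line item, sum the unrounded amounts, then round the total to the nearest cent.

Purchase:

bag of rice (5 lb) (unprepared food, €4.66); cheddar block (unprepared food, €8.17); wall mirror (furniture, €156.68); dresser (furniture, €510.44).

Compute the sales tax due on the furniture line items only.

Wall mirror €156.68: furniture → 6.5% → €10.1842
Dresser €510.44: furniture → 6.5% + 3% surcharge = 9.5% → €48.4918
Tax on furniture: unrounded sum = €58.676 → €58.68

€58.68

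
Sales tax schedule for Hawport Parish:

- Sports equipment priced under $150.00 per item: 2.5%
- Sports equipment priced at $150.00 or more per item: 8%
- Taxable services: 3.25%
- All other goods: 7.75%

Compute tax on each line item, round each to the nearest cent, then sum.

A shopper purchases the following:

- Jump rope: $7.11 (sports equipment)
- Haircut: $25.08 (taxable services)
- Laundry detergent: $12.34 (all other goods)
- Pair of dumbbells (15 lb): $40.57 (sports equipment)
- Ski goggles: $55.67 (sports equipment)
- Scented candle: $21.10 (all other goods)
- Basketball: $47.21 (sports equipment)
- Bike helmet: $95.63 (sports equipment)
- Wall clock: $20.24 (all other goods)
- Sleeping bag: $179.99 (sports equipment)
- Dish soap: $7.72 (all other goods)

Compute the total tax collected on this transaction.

Jump rope $7.11: sports equipment, under $150.00 → 2.5% → $0.18
Haircut $25.08: taxable services → 3.25% → $0.82
Laundry detergent $12.34: all other goods → 7.75% → $0.96
Pair of dumbbells (15 lb) $40.57: sports equipment, under $150.00 → 2.5% → $1.01
Ski goggles $55.67: sports equipment, under $150.00 → 2.5% → $1.39
Scented candle $21.10: all other goods → 7.75% → $1.64
Basketball $47.21: sports equipment, under $150.00 → 2.5% → $1.18
Bike helmet $95.63: sports equipment, under $150.00 → 2.5% → $2.39
Wall clock $20.24: all other goods → 7.75% → $1.57
Sleeping bag $179.99: sports equipment, $150.00 or more → 8% → $14.40
Dish soap $7.72: all other goods → 7.75% → $0.60
Total tax = $0.18 + $0.82 + $0.96 + $1.01 + $1.39 + $1.64 + $1.18 + $2.39 + $1.57 + $14.40 + $0.60 = $26.14

$26.14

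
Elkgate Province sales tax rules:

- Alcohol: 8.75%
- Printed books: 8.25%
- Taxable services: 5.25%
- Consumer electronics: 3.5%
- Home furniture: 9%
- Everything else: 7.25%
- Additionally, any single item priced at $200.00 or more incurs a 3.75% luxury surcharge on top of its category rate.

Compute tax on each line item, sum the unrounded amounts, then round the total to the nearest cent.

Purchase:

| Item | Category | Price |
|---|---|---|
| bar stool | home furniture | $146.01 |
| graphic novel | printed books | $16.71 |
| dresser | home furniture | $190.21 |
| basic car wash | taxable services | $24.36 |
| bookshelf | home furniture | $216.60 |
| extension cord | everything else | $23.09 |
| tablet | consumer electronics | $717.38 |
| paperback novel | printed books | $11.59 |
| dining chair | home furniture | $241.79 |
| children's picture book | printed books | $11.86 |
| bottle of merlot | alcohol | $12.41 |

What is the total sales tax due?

$148.07

Bar stool $146.01: home furniture → 9% → $13.1409
Graphic novel $16.71: printed books → 8.25% → $1.378575
Dresser $190.21: home furniture → 9% → $17.1189
Basic car wash $24.36: taxable services → 5.25% → $1.2789
Bookshelf $216.60: home furniture → 9% + 3.75% surcharge = 12.75% → $27.6165
Extension cord $23.09: everything else → 7.25% → $1.674025
Tablet $717.38: consumer electronics → 3.5% + 3.75% surcharge = 7.25% → $52.01005
Paperback novel $11.59: printed books → 8.25% → $0.956175
Dining chair $241.79: home furniture → 9% + 3.75% surcharge = 12.75% → $30.828225
Children's picture book $11.86: printed books → 8.25% → $0.97845
Bottle of merlot $12.41: alcohol → 8.75% → $1.085875
Unrounded tax sum = $148.066575 → $148.07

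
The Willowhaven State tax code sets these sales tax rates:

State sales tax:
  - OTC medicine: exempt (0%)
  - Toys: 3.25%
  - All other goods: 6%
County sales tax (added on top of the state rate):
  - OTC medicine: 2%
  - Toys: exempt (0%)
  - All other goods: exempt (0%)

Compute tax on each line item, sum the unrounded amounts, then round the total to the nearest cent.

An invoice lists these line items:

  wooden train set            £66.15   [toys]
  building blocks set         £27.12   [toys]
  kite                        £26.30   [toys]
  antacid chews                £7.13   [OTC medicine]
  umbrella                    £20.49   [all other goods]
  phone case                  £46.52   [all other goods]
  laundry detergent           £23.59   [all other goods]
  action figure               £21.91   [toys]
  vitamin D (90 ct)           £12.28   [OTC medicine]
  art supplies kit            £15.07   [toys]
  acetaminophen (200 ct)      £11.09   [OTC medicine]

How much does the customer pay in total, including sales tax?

£288.78

Wooden train set £66.15: toys → 3.25% + 0% county = 3.25% → £2.149875
Building blocks set £27.12: toys → 3.25% + 0% county = 3.25% → £0.8814
Kite £26.30: toys → 3.25% + 0% county = 3.25% → £0.85475
Antacid chews £7.13: OTC medicine → 0% + 2% county = 2% → £0.1426
Umbrella £20.49: all other goods → 6% + 0% county = 6% → £1.2294
Phone case £46.52: all other goods → 6% + 0% county = 6% → £2.7912
Laundry detergent £23.59: all other goods → 6% + 0% county = 6% → £1.4154
Action figure £21.91: toys → 3.25% + 0% county = 3.25% → £0.712075
Vitamin D (90 ct) £12.28: OTC medicine → 0% + 2% county = 2% → £0.2456
Art supplies kit £15.07: toys → 3.25% + 0% county = 3.25% → £0.489775
Acetaminophen (200 ct) £11.09: OTC medicine → 0% + 2% county = 2% → £0.2218
Subtotal = £277.65; unrounded tax = £11.133875 → £11.13; total due = £288.78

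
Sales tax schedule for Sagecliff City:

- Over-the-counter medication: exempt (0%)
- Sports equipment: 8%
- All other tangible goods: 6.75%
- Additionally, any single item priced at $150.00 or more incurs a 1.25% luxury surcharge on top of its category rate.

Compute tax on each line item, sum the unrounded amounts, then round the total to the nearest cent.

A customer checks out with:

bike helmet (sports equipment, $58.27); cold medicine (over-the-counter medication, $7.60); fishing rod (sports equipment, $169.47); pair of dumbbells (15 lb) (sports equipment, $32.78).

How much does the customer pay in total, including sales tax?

$291.08

Bike helmet $58.27: sports equipment → 8% → $4.6616
Cold medicine $7.60: over-the-counter medication → 0% → $0.00
Fishing rod $169.47: sports equipment → 8% + 1.25% surcharge = 9.25% → $15.675975
Pair of dumbbells (15 lb) $32.78: sports equipment → 8% → $2.6224
Subtotal = $268.12; unrounded tax = $22.959975 → $22.96; total due = $291.08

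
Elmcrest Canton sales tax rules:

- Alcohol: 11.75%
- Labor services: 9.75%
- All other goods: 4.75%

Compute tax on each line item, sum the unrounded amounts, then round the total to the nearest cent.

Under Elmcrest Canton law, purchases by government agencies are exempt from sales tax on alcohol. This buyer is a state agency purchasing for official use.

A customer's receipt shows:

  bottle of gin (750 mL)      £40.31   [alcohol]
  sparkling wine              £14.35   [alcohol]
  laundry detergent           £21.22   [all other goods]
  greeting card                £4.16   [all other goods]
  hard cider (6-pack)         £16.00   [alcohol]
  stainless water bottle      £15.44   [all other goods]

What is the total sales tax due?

£1.94

Bottle of gin (750 mL) £40.31: alcohol, buyer-exempt → 0% → £0.00
Sparkling wine £14.35: alcohol, buyer-exempt → 0% → £0.00
Laundry detergent £21.22: all other goods → 4.75% → £1.00795
Greeting card £4.16: all other goods → 4.75% → £0.1976
Hard cider (6-pack) £16.00: alcohol, buyer-exempt → 0% → £0.00
Stainless water bottle £15.44: all other goods → 4.75% → £0.7334
Unrounded tax sum = £1.93895 → £1.94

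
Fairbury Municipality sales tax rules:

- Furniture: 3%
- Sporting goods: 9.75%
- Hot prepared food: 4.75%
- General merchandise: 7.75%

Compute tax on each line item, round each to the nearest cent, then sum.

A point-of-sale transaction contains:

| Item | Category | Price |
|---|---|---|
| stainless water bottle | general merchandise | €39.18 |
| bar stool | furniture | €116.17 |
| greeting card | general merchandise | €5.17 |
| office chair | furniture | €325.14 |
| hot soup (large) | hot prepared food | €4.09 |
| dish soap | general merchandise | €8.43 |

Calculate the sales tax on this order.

Stainless water bottle €39.18: general merchandise → 7.75% → €3.04
Bar stool €116.17: furniture → 3% → €3.49
Greeting card €5.17: general merchandise → 7.75% → €0.40
Office chair €325.14: furniture → 3% → €9.75
Hot soup (large) €4.09: hot prepared food → 4.75% → €0.19
Dish soap €8.43: general merchandise → 7.75% → €0.65
Total tax = €3.04 + €3.49 + €0.40 + €9.75 + €0.19 + €0.65 = €17.52

€17.52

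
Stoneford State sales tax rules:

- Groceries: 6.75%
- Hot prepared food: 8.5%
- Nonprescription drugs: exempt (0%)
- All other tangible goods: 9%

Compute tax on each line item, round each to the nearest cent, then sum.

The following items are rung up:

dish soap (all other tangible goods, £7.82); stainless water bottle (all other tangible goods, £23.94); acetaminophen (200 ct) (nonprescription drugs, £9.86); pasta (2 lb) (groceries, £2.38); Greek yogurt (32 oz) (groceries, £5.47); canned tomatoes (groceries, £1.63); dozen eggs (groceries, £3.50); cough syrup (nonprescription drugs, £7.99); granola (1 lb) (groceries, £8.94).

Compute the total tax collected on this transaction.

Dish soap £7.82: all other tangible goods → 9% → £0.70
Stainless water bottle £23.94: all other tangible goods → 9% → £2.15
Acetaminophen (200 ct) £9.86: nonprescription drugs → 0% → £0.00
Pasta (2 lb) £2.38: groceries → 6.75% → £0.16
Greek yogurt (32 oz) £5.47: groceries → 6.75% → £0.37
Canned tomatoes £1.63: groceries → 6.75% → £0.11
Dozen eggs £3.50: groceries → 6.75% → £0.24
Cough syrup £7.99: nonprescription drugs → 0% → £0.00
Granola (1 lb) £8.94: groceries → 6.75% → £0.60
Total tax = £0.70 + £2.15 + £0.16 + £0.37 + £0.11 + £0.24 + £0.60 = £4.33

£4.33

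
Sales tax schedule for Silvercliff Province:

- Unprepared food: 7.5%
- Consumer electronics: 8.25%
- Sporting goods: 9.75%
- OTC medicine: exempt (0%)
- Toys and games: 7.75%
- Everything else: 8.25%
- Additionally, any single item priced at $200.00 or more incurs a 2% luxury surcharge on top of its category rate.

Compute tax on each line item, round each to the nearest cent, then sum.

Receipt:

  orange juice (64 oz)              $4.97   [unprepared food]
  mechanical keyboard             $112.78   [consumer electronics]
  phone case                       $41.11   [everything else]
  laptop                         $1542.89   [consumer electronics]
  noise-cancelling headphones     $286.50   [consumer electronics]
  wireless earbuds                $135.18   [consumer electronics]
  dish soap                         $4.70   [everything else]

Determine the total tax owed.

$212.12

Orange juice (64 oz) $4.97: unprepared food → 7.5% → $0.37
Mechanical keyboard $112.78: consumer electronics → 8.25% → $9.30
Phone case $41.11: everything else → 8.25% → $3.39
Laptop $1542.89: consumer electronics → 8.25% + 2% surcharge = 10.25% → $158.15
Noise-cancelling headphones $286.50: consumer electronics → 8.25% + 2% surcharge = 10.25% → $29.37
Wireless earbuds $135.18: consumer electronics → 8.25% → $11.15
Dish soap $4.70: everything else → 8.25% → $0.39
Total tax = $0.37 + $9.30 + $3.39 + $158.15 + $29.37 + $11.15 + $0.39 = $212.12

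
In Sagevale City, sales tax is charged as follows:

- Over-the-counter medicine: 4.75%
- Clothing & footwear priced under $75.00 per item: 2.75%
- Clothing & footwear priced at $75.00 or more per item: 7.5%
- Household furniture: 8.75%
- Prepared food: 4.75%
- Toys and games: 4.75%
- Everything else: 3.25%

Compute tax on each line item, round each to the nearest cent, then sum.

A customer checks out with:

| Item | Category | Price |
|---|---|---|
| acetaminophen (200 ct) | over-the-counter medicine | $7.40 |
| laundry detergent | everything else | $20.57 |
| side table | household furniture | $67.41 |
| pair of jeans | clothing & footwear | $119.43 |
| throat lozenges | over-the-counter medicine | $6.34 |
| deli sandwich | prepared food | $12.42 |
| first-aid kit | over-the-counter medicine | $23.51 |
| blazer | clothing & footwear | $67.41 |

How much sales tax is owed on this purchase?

$19.74

Acetaminophen (200 ct) $7.40: over-the-counter medicine → 4.75% → $0.35
Laundry detergent $20.57: everything else → 3.25% → $0.67
Side table $67.41: household furniture → 8.75% → $5.90
Pair of jeans $119.43: clothing & footwear, $75.00 or more → 7.5% → $8.96
Throat lozenges $6.34: over-the-counter medicine → 4.75% → $0.30
Deli sandwich $12.42: prepared food → 4.75% → $0.59
First-aid kit $23.51: over-the-counter medicine → 4.75% → $1.12
Blazer $67.41: clothing & footwear, under $75.00 → 2.75% → $1.85
Total tax = $0.35 + $0.67 + $5.90 + $8.96 + $0.30 + $0.59 + $1.12 + $1.85 = $19.74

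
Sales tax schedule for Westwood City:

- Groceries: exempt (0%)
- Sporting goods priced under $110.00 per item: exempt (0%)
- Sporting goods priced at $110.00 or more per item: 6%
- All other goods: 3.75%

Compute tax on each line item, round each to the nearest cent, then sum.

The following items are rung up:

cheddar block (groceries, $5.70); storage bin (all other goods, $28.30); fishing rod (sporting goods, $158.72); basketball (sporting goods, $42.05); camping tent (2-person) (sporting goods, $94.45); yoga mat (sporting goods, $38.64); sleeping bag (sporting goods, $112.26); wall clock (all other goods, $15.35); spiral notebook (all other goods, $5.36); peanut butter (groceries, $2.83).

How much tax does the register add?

$18.10

Cheddar block $5.70: groceries → 0% → $0.00
Storage bin $28.30: all other goods → 3.75% → $1.06
Fishing rod $158.72: sporting goods, $110.00 or more → 6% → $9.52
Basketball $42.05: sporting goods, under $110.00 → 0% → $0.00
Camping tent (2-person) $94.45: sporting goods, under $110.00 → 0% → $0.00
Yoga mat $38.64: sporting goods, under $110.00 → 0% → $0.00
Sleeping bag $112.26: sporting goods, $110.00 or more → 6% → $6.74
Wall clock $15.35: all other goods → 3.75% → $0.58
Spiral notebook $5.36: all other goods → 3.75% → $0.20
Peanut butter $2.83: groceries → 0% → $0.00
Total tax = $1.06 + $9.52 + $6.74 + $0.58 + $0.20 = $18.10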